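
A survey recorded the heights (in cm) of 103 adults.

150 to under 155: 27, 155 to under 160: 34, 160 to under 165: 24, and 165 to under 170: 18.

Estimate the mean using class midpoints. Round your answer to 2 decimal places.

Midpoints: 152.5, 157.5, 162.5, 167.5
Σfm = 27×152.5 + 34×157.5 + 24×162.5 + 18×167.5 = 16387.5
n = Σf = 103
Mean = 16387.5 / 103 = 159.1019

159.10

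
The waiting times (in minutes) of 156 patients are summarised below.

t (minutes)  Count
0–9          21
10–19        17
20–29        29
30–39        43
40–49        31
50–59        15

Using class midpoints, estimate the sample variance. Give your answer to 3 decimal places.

Midpoints: 4.5, 14.5, 24.5, 34.5, 44.5, 54.5
n = 156, Σfm = 4732, mean = 30.3333
Σfm² = 178529
Σf(m − x̄)² = Σfm² − (Σfm)²/n = 178529 − 4732²/156 = 34991.6667
Sample variance = 34991.6667 / 155 = 225.7527

225.753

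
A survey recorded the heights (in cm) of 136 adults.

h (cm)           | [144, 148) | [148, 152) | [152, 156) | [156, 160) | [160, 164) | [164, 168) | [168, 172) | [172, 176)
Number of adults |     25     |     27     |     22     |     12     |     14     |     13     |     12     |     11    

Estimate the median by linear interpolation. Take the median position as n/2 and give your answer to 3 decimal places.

154.909

Cumulative frequencies: 25, 52, 74, 86, 100, 113, 125, 136
n = 136; position = n/2 = 68.
This falls in the class [152, 156): L = 152, F = 52, f = 22, h = 4.
Median ≈ 152 + ((68 − 52) / 22) × 4 = 154.9091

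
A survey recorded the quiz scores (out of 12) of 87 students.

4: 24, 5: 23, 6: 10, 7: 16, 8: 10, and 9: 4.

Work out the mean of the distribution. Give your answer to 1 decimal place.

5.7

Values: 4, 5, 6, 7, 8, 9
Σfx = 24×4 + 23×5 + 10×6 + 16×7 + 10×8 + 4×9 = 499
n = Σf = 87
Mean = 499 / 87 = 5.7356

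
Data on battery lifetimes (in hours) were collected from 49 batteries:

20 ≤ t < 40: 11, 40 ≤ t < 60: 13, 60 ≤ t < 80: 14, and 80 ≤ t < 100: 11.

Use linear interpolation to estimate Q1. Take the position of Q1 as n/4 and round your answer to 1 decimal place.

41.9

Cumulative frequencies: 11, 24, 38, 49
n = 49; position = n/4 = 12.25.
This falls in the class 40 ≤ t < 60: L = 40, F = 11, f = 13, h = 20.
Lower quartile ≈ 40 + ((12.25 − 11) / 13) × 20 = 41.9231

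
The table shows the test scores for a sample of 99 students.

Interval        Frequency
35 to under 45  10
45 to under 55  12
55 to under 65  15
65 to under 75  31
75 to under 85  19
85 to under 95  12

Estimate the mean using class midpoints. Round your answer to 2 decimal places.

Midpoints: 40, 50, 60, 70, 80, 90
Σfm = 10×40 + 12×50 + 15×60 + 31×70 + 19×80 + 12×90 = 6670
n = Σf = 99
Mean = 6670 / 99 = 67.3737

67.37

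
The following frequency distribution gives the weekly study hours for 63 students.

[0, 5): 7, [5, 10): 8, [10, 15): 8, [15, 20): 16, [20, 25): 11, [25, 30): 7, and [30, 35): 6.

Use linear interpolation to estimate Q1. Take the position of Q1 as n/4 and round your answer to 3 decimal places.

Cumulative frequencies: 7, 15, 23, 39, 50, 57, 63
n = 63; position = n/4 = 15.75.
This falls in the class [10, 15): L = 10, F = 15, f = 8, h = 5.
Lower quartile ≈ 10 + ((15.75 − 15) / 8) × 5 = 10.4688

10.469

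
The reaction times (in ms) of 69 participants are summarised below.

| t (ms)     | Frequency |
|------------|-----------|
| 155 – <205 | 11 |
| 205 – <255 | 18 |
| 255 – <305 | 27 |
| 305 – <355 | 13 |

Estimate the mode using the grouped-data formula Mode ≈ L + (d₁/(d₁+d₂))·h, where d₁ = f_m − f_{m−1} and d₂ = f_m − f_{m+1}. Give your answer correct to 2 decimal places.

274.57

Modal class: 255 – <305 (highest frequency 27).
d₁ = 27 − 18 = 9, d₂ = 27 − 13 = 14
Mode ≈ 255 + (9/(9+14)) × 50 = 255 + 19.5652 = 274.5652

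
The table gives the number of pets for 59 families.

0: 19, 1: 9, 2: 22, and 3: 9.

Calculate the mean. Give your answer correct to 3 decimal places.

Values: 0, 1, 2, 3
Σfx = 19×0 + 9×1 + 22×2 + 9×3 = 80
n = Σf = 59
Mean = 80 / 59 = 1.3559

1.356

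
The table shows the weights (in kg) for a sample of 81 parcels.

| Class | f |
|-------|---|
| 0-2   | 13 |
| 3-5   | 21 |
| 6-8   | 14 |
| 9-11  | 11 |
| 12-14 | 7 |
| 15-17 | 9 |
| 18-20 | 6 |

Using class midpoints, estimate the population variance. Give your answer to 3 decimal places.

Midpoints: 1, 4, 7, 10, 13, 16, 19
n = 81, Σfm = 654, mean = 8.0741
Σfm² = 7788
Σf(m − x̄)² = Σfm² − (Σfm)²/n = 7788 − 654²/81 = 2507.5556
Population variance = 2507.5556 / 81 = 30.9575

30.957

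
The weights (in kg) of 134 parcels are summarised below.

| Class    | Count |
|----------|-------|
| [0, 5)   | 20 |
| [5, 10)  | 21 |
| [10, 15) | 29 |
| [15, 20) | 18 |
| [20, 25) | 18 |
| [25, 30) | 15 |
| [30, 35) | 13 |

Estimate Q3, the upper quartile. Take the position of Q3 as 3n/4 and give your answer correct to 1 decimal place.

Cumulative frequencies: 20, 41, 70, 88, 106, 121, 134
n = 134; position = 3n/4 = 100.5.
This falls in the class [20, 25): L = 20, F = 88, f = 18, h = 5.
Upper quartile ≈ 20 + ((100.5 − 88) / 18) × 5 = 23.4722

23.5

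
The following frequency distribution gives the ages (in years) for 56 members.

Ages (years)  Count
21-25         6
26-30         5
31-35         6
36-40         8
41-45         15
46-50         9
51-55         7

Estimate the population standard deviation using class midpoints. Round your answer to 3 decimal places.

Midpoints: 23, 28, 33, 38, 43, 48, 53
n = 56, Σfm = 2228, mean = 39.7857
Σfm² = 93314
Σf(m − x̄)² = Σfm² − (Σfm)²/n = 93314 − 2228²/56 = 4671.4286
Population variance = 4671.4286 / 56 = 83.4184
Standard deviation = √83.4184 = 9.1334

9.133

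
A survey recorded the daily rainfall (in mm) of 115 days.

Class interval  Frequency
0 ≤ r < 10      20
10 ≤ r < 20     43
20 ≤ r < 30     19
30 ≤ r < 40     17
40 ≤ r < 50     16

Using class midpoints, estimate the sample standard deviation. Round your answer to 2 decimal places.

13.04

Midpoints: 5, 15, 25, 35, 45
n = 115, Σfm = 2535, mean = 22.0435
Σfm² = 75275
Σf(m − x̄)² = Σfm² − (Σfm)²/n = 75275 − 2535²/115 = 19394.7826
Sample variance = 19394.7826 / 114 = 170.1297
Standard deviation = √170.1297 = 13.0434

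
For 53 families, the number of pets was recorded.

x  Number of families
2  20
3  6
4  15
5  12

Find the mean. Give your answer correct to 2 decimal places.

Values: 2, 3, 4, 5
Σfx = 20×2 + 6×3 + 15×4 + 12×5 = 178
n = Σf = 53
Mean = 178 / 53 = 3.3585

3.36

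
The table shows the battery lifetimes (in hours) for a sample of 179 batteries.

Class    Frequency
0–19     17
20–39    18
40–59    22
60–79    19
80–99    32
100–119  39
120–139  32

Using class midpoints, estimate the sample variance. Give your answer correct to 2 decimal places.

1506.60

Midpoints: 9.5, 29.5, 49.5, 69.5, 89.5, 109.5, 129.5
n = 179, Σfm = 14380.5, mean = 80.3380
Σfm² = 1423474.75
Σf(m − x̄)² = Σfm² − (Σfm)²/n = 1423474.75 − 14380.5²/179 = 268174.3017
Sample variance = 268174.3017 / 178 = 1506.5972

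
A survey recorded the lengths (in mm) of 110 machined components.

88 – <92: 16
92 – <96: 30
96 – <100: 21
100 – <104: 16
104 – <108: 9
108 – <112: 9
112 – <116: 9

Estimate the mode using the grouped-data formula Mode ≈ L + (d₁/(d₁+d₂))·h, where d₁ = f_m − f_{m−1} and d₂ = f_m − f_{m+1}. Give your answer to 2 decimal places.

Modal class: 92 – <96 (highest frequency 30).
d₁ = 30 − 16 = 14, d₂ = 30 − 21 = 9
Mode ≈ 92 + (14/(14+9)) × 4 = 92 + 2.4348 = 94.4348

94.43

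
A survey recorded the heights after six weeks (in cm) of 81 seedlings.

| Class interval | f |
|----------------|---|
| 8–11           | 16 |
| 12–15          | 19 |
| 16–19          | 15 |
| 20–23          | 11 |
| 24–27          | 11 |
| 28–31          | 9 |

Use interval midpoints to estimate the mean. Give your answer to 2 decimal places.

Midpoints: 9.5, 13.5, 17.5, 21.5, 25.5, 29.5
Σfm = 16×9.5 + 19×13.5 + 15×17.5 + 11×21.5 + 11×25.5 + 9×29.5 = 1453.5
n = Σf = 81
Mean = 1453.5 / 81 = 17.9444

17.94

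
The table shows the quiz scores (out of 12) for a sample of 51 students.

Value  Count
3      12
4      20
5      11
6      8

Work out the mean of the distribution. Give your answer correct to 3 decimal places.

Values: 3, 4, 5, 6
Σfx = 12×3 + 20×4 + 11×5 + 8×6 = 219
n = Σf = 51
Mean = 219 / 51 = 4.2941

4.294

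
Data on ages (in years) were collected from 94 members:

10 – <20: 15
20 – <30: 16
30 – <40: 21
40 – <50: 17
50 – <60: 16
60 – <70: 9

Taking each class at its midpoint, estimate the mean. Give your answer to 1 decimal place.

Midpoints: 15, 25, 35, 45, 55, 65
Σfm = 15×15 + 16×25 + 21×35 + 17×45 + 16×55 + 9×65 = 3590
n = Σf = 94
Mean = 3590 / 94 = 38.1915

38.2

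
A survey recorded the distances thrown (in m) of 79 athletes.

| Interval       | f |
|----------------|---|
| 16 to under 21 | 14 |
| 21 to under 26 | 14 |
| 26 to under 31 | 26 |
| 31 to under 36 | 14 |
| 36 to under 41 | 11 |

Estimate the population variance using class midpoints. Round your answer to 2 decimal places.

40.36

Midpoints: 18.5, 23.5, 28.5, 33.5, 38.5
n = 79, Σfm = 2221.5, mean = 28.1203
Σfm² = 65657.75
Σf(m − x̄)² = Σfm² − (Σfm)²/n = 65657.75 − 2221.5²/79 = 3188.6076
Population variance = 3188.6076 / 79 = 40.3621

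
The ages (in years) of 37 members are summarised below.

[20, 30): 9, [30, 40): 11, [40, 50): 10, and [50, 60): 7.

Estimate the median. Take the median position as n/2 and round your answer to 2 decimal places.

38.64

Cumulative frequencies: 9, 20, 30, 37
n = 37; position = n/2 = 18.5.
This falls in the class [30, 40): L = 30, F = 9, f = 11, h = 10.
Median ≈ 30 + ((18.5 − 9) / 11) × 10 = 38.6364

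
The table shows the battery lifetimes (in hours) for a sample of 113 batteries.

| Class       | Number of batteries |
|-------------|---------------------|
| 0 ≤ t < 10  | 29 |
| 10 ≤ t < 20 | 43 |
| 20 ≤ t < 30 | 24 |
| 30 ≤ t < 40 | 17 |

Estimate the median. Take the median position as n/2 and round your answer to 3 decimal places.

Cumulative frequencies: 29, 72, 96, 113
n = 113; position = n/2 = 56.5.
This falls in the class 10 ≤ t < 20: L = 10, F = 29, f = 43, h = 10.
Median ≈ 10 + ((56.5 − 29) / 43) × 10 = 16.3953

16.395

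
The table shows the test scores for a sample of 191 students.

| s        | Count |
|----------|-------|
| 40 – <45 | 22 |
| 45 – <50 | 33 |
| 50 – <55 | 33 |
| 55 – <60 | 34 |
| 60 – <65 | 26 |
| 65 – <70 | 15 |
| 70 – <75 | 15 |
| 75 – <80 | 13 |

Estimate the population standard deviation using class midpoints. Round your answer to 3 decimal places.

Midpoints: 42.5, 47.5, 52.5, 57.5, 62.5, 67.5, 72.5, 77.5
n = 191, Σfm = 10922.5, mean = 57.1859
Σfm² = 644393.75
Σf(m − x̄)² = Σfm² − (Σfm)²/n = 644393.75 − 10922.5²/191 = 19781.1518
Population variance = 19781.1518 / 191 = 103.5662
Standard deviation = √103.5662 = 10.1767

10.177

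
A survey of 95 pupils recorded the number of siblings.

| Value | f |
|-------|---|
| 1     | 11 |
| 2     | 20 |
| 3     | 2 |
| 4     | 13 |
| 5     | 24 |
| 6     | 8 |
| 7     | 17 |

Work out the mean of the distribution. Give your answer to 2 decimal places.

Values: 1, 2, 3, 4, 5, 6, 7
Σfx = 11×1 + 20×2 + 2×3 + 13×4 + 24×5 + 8×6 + 17×7 = 396
n = Σf = 95
Mean = 396 / 95 = 4.1684

4.17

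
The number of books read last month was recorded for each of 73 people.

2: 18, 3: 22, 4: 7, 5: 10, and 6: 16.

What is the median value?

Cumulative frequencies: 18, 40, 47, 57, 73
n = 73, so the median is the value in position (n+1)/2 = 37.
Position 37 falls at value 3.

3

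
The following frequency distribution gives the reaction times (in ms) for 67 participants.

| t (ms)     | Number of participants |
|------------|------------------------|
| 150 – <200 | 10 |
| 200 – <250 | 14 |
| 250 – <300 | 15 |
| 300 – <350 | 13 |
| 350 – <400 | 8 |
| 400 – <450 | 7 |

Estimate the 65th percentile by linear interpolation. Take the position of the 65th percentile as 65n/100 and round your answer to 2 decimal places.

317.50

Cumulative frequencies: 10, 24, 39, 52, 60, 67
n = 67; position = 65n/100 = 43.55.
This falls in the class 300 – <350: L = 300, F = 39, f = 13, h = 50.
65th percentile ≈ 300 + ((43.55 − 39) / 13) × 50 = 317.5000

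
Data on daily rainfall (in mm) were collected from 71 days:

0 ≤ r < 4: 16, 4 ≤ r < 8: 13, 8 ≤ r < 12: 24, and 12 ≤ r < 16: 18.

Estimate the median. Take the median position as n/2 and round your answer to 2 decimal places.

Cumulative frequencies: 16, 29, 53, 71
n = 71; position = n/2 = 35.5.
This falls in the class 8 ≤ r < 12: L = 8, F = 29, f = 24, h = 4.
Median ≈ 8 + ((35.5 − 29) / 24) × 4 = 9.0833

9.08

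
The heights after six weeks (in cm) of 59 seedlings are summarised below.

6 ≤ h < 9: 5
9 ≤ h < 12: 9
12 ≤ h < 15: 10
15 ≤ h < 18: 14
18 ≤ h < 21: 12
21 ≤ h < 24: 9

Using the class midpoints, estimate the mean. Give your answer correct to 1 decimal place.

Midpoints: 7.5, 10.5, 13.5, 16.5, 19.5, 22.5
Σfm = 5×7.5 + 9×10.5 + 10×13.5 + 14×16.5 + 12×19.5 + 9×22.5 = 934.5
n = Σf = 59
Mean = 934.5 / 59 = 15.8390

15.8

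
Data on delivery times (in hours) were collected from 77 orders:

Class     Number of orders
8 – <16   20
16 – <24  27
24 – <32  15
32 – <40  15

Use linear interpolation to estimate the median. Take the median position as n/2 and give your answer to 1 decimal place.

Cumulative frequencies: 20, 47, 62, 77
n = 77; position = n/2 = 38.5.
This falls in the class 16 – <24: L = 16, F = 20, f = 27, h = 8.
Median ≈ 16 + ((38.5 − 20) / 27) × 8 = 21.4815

21.5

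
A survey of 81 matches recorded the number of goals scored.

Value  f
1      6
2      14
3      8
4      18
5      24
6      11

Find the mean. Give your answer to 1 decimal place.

Values: 1, 2, 3, 4, 5, 6
Σfx = 6×1 + 14×2 + 8×3 + 18×4 + 24×5 + 11×6 = 316
n = Σf = 81
Mean = 316 / 81 = 3.9012

3.9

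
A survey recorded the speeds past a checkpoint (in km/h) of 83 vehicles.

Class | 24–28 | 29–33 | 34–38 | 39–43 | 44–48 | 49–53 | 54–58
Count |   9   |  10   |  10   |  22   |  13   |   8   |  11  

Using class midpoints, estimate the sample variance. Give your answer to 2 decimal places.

83.75

Midpoints: 26, 31, 36, 41, 46, 51, 56
n = 83, Σfm = 3428, mean = 41.3012
Σfm² = 148448
Σf(m − x̄)² = Σfm² − (Σfm)²/n = 148448 − 3428²/83 = 6867.4699
Sample variance = 6867.4699 / 82 = 83.7496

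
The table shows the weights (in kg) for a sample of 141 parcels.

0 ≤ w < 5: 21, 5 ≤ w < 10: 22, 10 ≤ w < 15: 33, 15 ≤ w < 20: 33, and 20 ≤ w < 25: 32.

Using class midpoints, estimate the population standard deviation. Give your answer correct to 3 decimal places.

6.780

Midpoints: 2.5, 7.5, 12.5, 17.5, 22.5
n = 141, Σfm = 1927.5, mean = 13.6702
Σfm² = 32831.25
Σf(m − x̄)² = Σfm² − (Σfm)²/n = 32831.25 − 1927.5²/141 = 6481.9149
Population variance = 6481.9149 / 141 = 45.9710
Standard deviation = √45.9710 = 6.7802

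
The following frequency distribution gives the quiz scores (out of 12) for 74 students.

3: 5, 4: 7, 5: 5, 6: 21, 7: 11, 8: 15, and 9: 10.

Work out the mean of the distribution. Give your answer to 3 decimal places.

6.500

Values: 3, 4, 5, 6, 7, 8, 9
Σfx = 5×3 + 7×4 + 5×5 + 21×6 + 11×7 + 15×8 + 10×9 = 481
n = Σf = 74
Mean = 481 / 74 = 6.5000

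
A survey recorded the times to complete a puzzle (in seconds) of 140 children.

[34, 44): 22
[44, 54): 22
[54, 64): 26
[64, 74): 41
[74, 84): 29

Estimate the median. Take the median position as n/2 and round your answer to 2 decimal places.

64.00

Cumulative frequencies: 22, 44, 70, 111, 140
n = 140; position = n/2 = 70.
This falls in the class [54, 64): L = 54, F = 44, f = 26, h = 10.
Median ≈ 54 + ((70 − 44) / 26) × 10 = 64.0000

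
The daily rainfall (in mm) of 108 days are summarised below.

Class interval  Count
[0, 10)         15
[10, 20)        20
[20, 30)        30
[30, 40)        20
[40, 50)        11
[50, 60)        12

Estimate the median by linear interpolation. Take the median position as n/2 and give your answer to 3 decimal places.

Cumulative frequencies: 15, 35, 65, 85, 96, 108
n = 108; position = n/2 = 54.
This falls in the class [20, 30): L = 20, F = 35, f = 30, h = 10.
Median ≈ 20 + ((54 − 35) / 30) × 10 = 26.3333

26.333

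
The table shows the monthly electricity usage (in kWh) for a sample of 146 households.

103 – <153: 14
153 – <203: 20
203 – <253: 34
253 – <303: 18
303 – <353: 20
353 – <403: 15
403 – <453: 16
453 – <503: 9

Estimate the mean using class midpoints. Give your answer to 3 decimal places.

Midpoints: 128, 178, 228, 278, 328, 378, 428, 478
Σfm = 14×128 + 20×178 + 34×228 + 18×278 + 20×328 + 15×378 + 16×428 + 9×478 = 41488
n = Σf = 146
Mean = 41488 / 146 = 284.1644

284.164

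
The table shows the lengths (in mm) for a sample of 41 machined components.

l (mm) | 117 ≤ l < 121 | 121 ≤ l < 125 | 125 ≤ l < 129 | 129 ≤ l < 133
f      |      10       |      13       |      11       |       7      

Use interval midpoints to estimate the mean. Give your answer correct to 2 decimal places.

124.46

Midpoints: 119, 123, 127, 131
Σfm = 10×119 + 13×123 + 11×127 + 7×131 = 5103
n = Σf = 41
Mean = 5103 / 41 = 124.4634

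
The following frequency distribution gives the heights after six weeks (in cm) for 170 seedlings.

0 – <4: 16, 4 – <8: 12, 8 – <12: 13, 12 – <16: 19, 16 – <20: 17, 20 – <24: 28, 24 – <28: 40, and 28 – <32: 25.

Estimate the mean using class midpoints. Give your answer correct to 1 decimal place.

Midpoints: 2, 6, 10, 14, 18, 22, 26, 30
Σfm = 16×2 + 12×6 + 13×10 + 19×14 + 17×18 + 28×22 + 40×26 + 25×30 = 3212
n = Σf = 170
Mean = 3212 / 170 = 18.8941

18.9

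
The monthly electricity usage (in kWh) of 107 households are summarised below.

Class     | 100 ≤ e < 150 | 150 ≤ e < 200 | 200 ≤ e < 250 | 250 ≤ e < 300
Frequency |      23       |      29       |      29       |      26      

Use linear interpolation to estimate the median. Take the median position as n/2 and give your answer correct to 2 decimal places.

Cumulative frequencies: 23, 52, 81, 107
n = 107; position = n/2 = 53.5.
This falls in the class 200 ≤ e < 250: L = 200, F = 52, f = 29, h = 50.
Median ≈ 200 + ((53.5 − 52) / 29) × 50 = 202.5862

202.59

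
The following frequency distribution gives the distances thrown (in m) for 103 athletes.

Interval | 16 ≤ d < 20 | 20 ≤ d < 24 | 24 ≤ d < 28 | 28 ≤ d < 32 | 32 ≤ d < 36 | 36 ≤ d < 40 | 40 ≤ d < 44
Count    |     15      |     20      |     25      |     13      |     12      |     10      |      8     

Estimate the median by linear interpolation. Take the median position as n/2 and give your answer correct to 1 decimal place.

26.6

Cumulative frequencies: 15, 35, 60, 73, 85, 95, 103
n = 103; position = n/2 = 51.5.
This falls in the class 24 ≤ d < 28: L = 24, F = 35, f = 25, h = 4.
Median ≈ 24 + ((51.5 − 35) / 25) × 4 = 26.6400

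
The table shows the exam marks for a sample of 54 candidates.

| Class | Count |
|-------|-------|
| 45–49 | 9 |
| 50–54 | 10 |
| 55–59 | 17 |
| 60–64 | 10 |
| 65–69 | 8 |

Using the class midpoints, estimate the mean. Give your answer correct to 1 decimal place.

Midpoints: 47, 52, 57, 62, 67
Σfm = 9×47 + 10×52 + 17×57 + 10×62 + 8×67 = 3068
n = Σf = 54
Mean = 3068 / 54 = 56.8148

56.8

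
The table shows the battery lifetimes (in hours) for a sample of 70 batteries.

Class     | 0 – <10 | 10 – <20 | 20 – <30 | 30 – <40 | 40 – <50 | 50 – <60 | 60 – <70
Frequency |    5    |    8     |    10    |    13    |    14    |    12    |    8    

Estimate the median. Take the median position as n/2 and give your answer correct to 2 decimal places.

Cumulative frequencies: 5, 13, 23, 36, 50, 62, 70
n = 70; position = n/2 = 35.
This falls in the class 30 – <40: L = 30, F = 23, f = 13, h = 10.
Median ≈ 30 + ((35 − 23) / 13) × 10 = 39.2308

39.23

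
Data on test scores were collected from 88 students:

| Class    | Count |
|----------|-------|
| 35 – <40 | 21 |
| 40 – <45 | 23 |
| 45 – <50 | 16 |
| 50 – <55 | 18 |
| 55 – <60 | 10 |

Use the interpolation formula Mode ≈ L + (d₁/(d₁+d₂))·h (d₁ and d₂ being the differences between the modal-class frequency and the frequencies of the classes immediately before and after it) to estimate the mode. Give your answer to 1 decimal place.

41.1

Modal class: 40 – <45 (highest frequency 23).
d₁ = 23 − 21 = 2, d₂ = 23 − 16 = 7
Mode ≈ 40 + (2/(2+7)) × 5 = 40 + 1.1111 = 41.1111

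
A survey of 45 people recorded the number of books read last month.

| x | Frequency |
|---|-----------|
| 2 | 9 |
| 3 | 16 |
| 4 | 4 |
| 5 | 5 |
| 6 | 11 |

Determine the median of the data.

3

Cumulative frequencies: 9, 25, 29, 34, 45
n = 45, so the median is the value in position (n+1)/2 = 23.
Position 23 falls at value 3.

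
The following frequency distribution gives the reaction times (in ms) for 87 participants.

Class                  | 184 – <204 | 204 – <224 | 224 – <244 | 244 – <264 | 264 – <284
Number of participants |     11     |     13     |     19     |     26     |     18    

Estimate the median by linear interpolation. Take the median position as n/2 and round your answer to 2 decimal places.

Cumulative frequencies: 11, 24, 43, 69, 87
n = 87; position = n/2 = 43.5.
This falls in the class 244 – <264: L = 244, F = 43, f = 26, h = 20.
Median ≈ 244 + ((43.5 − 43) / 26) × 20 = 244.3846

244.38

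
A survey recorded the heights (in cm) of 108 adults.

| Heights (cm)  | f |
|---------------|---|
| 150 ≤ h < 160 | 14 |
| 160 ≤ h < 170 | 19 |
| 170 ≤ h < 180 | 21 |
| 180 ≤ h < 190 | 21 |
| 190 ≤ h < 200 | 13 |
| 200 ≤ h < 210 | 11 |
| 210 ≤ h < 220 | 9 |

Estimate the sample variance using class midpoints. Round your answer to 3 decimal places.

Midpoints: 155, 165, 175, 185, 195, 205, 215
n = 108, Σfm = 19590, mean = 181.3889
Σfm² = 3588100
Σf(m − x̄)² = Σfm² − (Σfm)²/n = 3588100 − 19590²/108 = 34691.6667
Sample variance = 34691.6667 / 107 = 324.2212

324.221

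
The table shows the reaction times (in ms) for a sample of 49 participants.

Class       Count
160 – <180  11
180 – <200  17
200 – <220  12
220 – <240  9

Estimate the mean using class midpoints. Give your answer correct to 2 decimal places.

Midpoints: 170, 190, 210, 230
Σfm = 11×170 + 17×190 + 12×210 + 9×230 = 9690
n = Σf = 49
Mean = 9690 / 49 = 197.7551

197.76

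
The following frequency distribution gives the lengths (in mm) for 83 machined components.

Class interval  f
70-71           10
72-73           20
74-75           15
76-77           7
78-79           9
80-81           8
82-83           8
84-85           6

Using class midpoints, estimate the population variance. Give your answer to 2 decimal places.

18.90

Midpoints: 70.5, 72.5, 74.5, 76.5, 78.5, 80.5, 82.5, 84.5
n = 83, Σfm = 6325.5, mean = 76.2108
Σfm² = 483640.75
Σf(m − x̄)² = Σfm² − (Σfm)²/n = 483640.75 − 6325.5²/83 = 1569.0602
Population variance = 1569.0602 / 83 = 18.9043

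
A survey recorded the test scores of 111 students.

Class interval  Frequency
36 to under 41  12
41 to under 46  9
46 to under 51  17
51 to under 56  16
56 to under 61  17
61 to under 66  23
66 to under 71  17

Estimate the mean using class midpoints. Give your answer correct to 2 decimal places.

Midpoints: 38.5, 43.5, 48.5, 53.5, 58.5, 63.5, 68.5
Σfm = 12×38.5 + 9×43.5 + 17×48.5 + 16×53.5 + 17×58.5 + 23×63.5 + 17×68.5 = 6153.5
n = Σf = 111
Mean = 6153.5 / 111 = 55.4369

55.44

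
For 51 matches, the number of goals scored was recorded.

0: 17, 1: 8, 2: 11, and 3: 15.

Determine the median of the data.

2

Cumulative frequencies: 17, 25, 36, 51
n = 51, so the median is the value in position (n+1)/2 = 26.
Position 26 falls at value 2.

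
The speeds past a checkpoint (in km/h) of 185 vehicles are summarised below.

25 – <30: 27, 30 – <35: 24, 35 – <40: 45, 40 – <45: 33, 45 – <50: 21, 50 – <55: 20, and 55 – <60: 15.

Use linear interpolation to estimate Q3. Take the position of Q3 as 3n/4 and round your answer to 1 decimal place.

47.3

Cumulative frequencies: 27, 51, 96, 129, 150, 170, 185
n = 185; position = 3n/4 = 138.75.
This falls in the class 45 – <50: L = 45, F = 129, f = 21, h = 5.
Upper quartile ≈ 45 + ((138.75 − 129) / 21) × 5 = 47.3214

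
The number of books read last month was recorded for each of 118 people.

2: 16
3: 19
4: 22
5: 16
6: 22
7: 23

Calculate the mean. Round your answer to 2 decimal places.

Values: 2, 3, 4, 5, 6, 7
Σfx = 16×2 + 19×3 + 22×4 + 16×5 + 22×6 + 23×7 = 550
n = Σf = 118
Mean = 550 / 118 = 4.6610

4.66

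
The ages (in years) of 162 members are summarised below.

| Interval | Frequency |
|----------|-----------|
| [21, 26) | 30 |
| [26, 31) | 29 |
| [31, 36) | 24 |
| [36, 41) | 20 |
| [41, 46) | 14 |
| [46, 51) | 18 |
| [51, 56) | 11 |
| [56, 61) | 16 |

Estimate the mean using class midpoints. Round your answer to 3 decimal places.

37.728

Midpoints: 23.5, 28.5, 33.5, 38.5, 43.5, 48.5, 53.5, 58.5
Σfm = 30×23.5 + 29×28.5 + 24×33.5 + 20×38.5 + 14×43.5 + 18×48.5 + 11×53.5 + 16×58.5 = 6112
n = Σf = 162
Mean = 6112 / 162 = 37.7284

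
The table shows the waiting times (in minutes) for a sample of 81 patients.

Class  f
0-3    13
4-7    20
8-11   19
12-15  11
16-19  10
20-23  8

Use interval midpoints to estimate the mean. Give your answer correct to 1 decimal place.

9.9

Midpoints: 1.5, 5.5, 9.5, 13.5, 17.5, 21.5
Σfm = 13×1.5 + 20×5.5 + 19×9.5 + 11×13.5 + 10×17.5 + 8×21.5 = 805.5
n = Σf = 81
Mean = 805.5 / 81 = 9.9444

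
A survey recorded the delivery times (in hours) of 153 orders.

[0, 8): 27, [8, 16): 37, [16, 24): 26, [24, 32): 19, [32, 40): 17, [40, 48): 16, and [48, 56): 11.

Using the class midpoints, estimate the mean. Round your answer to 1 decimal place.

Midpoints: 4, 12, 20, 28, 36, 44, 52
Σfm = 27×4 + 37×12 + 26×20 + 19×28 + 17×36 + 16×44 + 11×52 = 3492
n = Σf = 153
Mean = 3492 / 153 = 22.8235

22.8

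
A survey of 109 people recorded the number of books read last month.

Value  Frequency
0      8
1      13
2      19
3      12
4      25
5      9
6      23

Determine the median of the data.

Cumulative frequencies: 8, 21, 40, 52, 77, 86, 109
n = 109, so the median is the value in position (n+1)/2 = 55.
Position 55 falls at value 4.

4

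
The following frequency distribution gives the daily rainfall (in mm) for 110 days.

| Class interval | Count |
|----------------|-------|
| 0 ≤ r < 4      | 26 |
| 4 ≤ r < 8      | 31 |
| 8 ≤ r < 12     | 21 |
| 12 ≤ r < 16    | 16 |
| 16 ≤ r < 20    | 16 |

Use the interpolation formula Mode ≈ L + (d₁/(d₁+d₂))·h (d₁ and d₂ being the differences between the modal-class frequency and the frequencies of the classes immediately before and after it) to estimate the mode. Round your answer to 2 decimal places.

5.33

Modal class: 4 ≤ r < 8 (highest frequency 31).
d₁ = 31 − 26 = 5, d₂ = 31 − 21 = 10
Mode ≈ 4 + (5/(5+10)) × 4 = 4 + 1.3333 = 5.3333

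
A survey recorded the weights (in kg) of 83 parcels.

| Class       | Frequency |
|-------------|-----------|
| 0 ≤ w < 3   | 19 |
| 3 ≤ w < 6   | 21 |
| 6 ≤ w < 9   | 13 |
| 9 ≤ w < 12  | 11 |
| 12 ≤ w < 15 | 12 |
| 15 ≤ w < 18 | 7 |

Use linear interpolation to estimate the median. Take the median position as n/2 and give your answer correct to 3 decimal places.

Cumulative frequencies: 19, 40, 53, 64, 76, 83
n = 83; position = n/2 = 41.5.
This falls in the class 6 ≤ w < 9: L = 6, F = 40, f = 13, h = 3.
Median ≈ 6 + ((41.5 − 40) / 13) × 3 = 6.3462

6.346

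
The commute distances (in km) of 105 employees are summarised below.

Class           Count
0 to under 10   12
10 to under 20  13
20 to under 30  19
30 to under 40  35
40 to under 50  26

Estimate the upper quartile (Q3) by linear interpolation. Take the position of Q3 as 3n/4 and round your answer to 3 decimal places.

39.929

Cumulative frequencies: 12, 25, 44, 79, 105
n = 105; position = 3n/4 = 78.75.
This falls in the class 30 to under 40: L = 30, F = 44, f = 35, h = 10.
Upper quartile ≈ 30 + ((78.75 − 44) / 35) × 10 = 39.9286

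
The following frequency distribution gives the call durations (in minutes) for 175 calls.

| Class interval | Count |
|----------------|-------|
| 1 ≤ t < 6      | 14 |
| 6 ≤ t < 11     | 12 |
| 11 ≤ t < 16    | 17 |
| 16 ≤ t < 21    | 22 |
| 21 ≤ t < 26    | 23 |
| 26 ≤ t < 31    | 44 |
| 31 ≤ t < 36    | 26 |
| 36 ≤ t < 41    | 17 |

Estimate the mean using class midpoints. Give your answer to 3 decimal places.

Midpoints: 3.5, 8.5, 13.5, 18.5, 23.5, 28.5, 33.5, 38.5
Σfm = 14×3.5 + 12×8.5 + 17×13.5 + 22×18.5 + 23×23.5 + 44×28.5 + 26×33.5 + 17×38.5 = 4107.5
n = Σf = 175
Mean = 4107.5 / 175 = 23.4714

23.471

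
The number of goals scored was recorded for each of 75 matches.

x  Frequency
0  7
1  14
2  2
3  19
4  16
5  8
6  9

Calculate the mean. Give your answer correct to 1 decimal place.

3.1

Values: 0, 1, 2, 3, 4, 5, 6
Σfx = 7×0 + 14×1 + 2×2 + 19×3 + 16×4 + 8×5 + 9×6 = 233
n = Σf = 75
Mean = 233 / 75 = 3.1067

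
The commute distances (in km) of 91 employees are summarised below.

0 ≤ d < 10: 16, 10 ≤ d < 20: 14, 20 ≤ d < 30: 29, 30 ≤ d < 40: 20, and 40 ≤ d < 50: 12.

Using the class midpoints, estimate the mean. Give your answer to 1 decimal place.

24.8

Midpoints: 5, 15, 25, 35, 45
Σfm = 16×5 + 14×15 + 29×25 + 20×35 + 12×45 = 2255
n = Σf = 91
Mean = 2255 / 91 = 24.7802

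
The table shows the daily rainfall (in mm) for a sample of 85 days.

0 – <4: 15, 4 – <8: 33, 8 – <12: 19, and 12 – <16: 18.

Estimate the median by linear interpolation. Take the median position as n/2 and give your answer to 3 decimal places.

7.333

Cumulative frequencies: 15, 48, 67, 85
n = 85; position = n/2 = 42.5.
This falls in the class 4 – <8: L = 4, F = 15, f = 33, h = 4.
Median ≈ 4 + ((42.5 − 15) / 33) × 4 = 7.3333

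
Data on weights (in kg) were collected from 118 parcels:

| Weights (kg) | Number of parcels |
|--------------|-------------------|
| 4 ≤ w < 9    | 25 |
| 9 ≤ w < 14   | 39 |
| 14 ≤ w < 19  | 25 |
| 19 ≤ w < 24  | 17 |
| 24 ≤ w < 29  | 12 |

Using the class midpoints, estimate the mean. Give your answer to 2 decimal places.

Midpoints: 6.5, 11.5, 16.5, 21.5, 26.5
Σfm = 25×6.5 + 39×11.5 + 25×16.5 + 17×21.5 + 12×26.5 = 1707
n = Σf = 118
Mean = 1707 / 118 = 14.4661

14.47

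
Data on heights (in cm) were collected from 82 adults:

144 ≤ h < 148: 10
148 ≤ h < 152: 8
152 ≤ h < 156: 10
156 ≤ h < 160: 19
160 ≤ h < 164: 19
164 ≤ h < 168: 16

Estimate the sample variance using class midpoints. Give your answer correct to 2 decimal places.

Midpoints: 146, 150, 154, 158, 162, 166
n = 82, Σfm = 12936, mean = 157.7561
Σfm² = 2044168
Σf(m − x̄)² = Σfm² − (Σfm)²/n = 2044168 − 12936²/82 = 3435.1220
Sample variance = 3435.1220 / 81 = 42.4089

42.41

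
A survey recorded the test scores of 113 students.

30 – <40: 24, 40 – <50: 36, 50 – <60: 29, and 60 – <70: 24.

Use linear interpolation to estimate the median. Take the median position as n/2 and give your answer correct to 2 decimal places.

49.03

Cumulative frequencies: 24, 60, 89, 113
n = 113; position = n/2 = 56.5.
This falls in the class 40 – <50: L = 40, F = 24, f = 36, h = 10.
Median ≈ 40 + ((56.5 − 24) / 36) × 10 = 49.0278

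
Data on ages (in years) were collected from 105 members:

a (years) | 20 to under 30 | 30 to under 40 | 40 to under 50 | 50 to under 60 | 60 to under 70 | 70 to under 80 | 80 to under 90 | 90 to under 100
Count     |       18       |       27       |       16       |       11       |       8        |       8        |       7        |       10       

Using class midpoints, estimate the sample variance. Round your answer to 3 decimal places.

Midpoints: 25, 35, 45, 55, 65, 75, 85, 95
n = 105, Σfm = 5385, mean = 51.2857
Σfm² = 329625
Σf(m − x̄)² = Σfm² − (Σfm)²/n = 329625 − 5385²/105 = 53451.4286
Sample variance = 53451.4286 / 104 = 513.9560

513.956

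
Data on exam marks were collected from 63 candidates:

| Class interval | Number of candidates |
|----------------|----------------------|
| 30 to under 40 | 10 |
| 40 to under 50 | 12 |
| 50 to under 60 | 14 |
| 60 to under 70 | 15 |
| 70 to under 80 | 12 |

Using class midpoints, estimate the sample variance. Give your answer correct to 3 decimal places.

184.229

Midpoints: 35, 45, 55, 65, 75
n = 63, Σfm = 3535, mean = 56.1111
Σfm² = 209775
Σf(m − x̄)² = Σfm² − (Σfm)²/n = 209775 − 3535²/63 = 11422.2222
Sample variance = 11422.2222 / 62 = 184.2294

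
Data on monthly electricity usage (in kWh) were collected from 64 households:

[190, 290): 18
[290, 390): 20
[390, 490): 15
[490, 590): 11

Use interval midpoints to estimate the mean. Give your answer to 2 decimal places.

Midpoints: 240, 340, 440, 540
Σfm = 18×240 + 20×340 + 15×440 + 11×540 = 23660
n = Σf = 64
Mean = 23660 / 64 = 369.6875

369.69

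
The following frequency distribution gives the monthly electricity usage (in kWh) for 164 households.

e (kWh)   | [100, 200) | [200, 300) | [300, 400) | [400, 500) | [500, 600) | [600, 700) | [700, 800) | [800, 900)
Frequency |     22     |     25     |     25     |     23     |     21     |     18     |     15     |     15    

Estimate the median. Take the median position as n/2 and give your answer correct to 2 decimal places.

443.48

Cumulative frequencies: 22, 47, 72, 95, 116, 134, 149, 164
n = 164; position = n/2 = 82.
This falls in the class [400, 500): L = 400, F = 72, f = 23, h = 100.
Median ≈ 400 + ((82 − 72) / 23) × 100 = 443.4783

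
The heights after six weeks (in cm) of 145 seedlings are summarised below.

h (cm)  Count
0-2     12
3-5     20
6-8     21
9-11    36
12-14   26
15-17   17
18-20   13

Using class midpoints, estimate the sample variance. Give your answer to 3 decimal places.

Midpoints: 1, 4, 7, 10, 13, 16, 19
n = 145, Σfm = 1456, mean = 10.0414
Σfm² = 18400
Σf(m − x̄)² = Σfm² − (Σfm)²/n = 18400 − 1456²/145 = 3779.7517
Sample variance = 3779.7517 / 144 = 26.2483

26.248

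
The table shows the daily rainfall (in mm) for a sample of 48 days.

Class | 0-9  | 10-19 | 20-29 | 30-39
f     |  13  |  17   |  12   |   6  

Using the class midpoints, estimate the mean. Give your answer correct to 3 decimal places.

Midpoints: 4.5, 14.5, 24.5, 34.5
Σfm = 13×4.5 + 17×14.5 + 12×24.5 + 6×34.5 = 806
n = Σf = 48
Mean = 806 / 48 = 16.7917

16.792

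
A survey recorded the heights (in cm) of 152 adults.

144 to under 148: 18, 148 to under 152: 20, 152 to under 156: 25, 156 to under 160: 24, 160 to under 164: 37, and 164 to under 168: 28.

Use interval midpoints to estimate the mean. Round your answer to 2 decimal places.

157.32

Midpoints: 146, 150, 154, 158, 162, 166
Σfm = 18×146 + 20×150 + 25×154 + 24×158 + 37×162 + 28×166 = 23912
n = Σf = 152
Mean = 23912 / 152 = 157.3158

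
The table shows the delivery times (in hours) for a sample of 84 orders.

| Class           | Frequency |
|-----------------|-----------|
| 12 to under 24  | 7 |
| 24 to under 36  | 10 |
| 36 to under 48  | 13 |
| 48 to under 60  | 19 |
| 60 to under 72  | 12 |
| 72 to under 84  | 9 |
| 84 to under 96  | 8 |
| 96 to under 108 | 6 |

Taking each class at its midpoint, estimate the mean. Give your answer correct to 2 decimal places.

57.43

Midpoints: 18, 30, 42, 54, 66, 78, 90, 102
Σfm = 7×18 + 10×30 + 13×42 + 19×54 + 12×66 + 9×78 + 8×90 + 6×102 = 4824
n = Σf = 84
Mean = 4824 / 84 = 57.4286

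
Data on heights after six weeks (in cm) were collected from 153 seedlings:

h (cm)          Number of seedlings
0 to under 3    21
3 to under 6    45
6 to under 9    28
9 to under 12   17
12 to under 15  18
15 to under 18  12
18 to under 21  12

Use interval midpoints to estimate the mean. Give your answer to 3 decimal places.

Midpoints: 1.5, 4.5, 7.5, 10.5, 13.5, 16.5, 19.5
Σfm = 21×1.5 + 45×4.5 + 28×7.5 + 17×10.5 + 18×13.5 + 12×16.5 + 12×19.5 = 1297.5
n = Σf = 153
Mean = 1297.5 / 153 = 8.4804

8.480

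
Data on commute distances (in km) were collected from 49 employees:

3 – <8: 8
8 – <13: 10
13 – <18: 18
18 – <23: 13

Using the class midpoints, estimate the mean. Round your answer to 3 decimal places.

Midpoints: 5.5, 10.5, 15.5, 20.5
Σfm = 8×5.5 + 10×10.5 + 18×15.5 + 13×20.5 = 694.5
n = Σf = 49
Mean = 694.5 / 49 = 14.1735

14.173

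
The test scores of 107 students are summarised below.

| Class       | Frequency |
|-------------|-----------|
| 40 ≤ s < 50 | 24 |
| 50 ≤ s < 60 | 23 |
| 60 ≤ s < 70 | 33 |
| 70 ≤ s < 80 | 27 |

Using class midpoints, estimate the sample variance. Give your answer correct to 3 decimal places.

Midpoints: 45, 55, 65, 75
n = 107, Σfm = 6515, mean = 60.8879
Σfm² = 409475
Σf(m − x̄)² = Σfm² − (Σfm)²/n = 409475 − 6515²/107 = 12790.6542
Sample variance = 12790.6542 / 106 = 120.6665

120.667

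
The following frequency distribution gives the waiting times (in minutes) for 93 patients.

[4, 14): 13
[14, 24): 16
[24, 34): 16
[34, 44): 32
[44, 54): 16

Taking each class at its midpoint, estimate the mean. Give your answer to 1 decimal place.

Midpoints: 9, 19, 29, 39, 49
Σfm = 13×9 + 16×19 + 16×29 + 32×39 + 16×49 = 2917
n = Σf = 93
Mean = 2917 / 93 = 31.3656

31.4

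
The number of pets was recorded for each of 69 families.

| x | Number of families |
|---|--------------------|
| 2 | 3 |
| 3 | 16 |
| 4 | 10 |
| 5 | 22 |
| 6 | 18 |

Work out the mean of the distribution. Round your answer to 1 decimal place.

4.5

Values: 2, 3, 4, 5, 6
Σfx = 3×2 + 16×3 + 10×4 + 22×5 + 18×6 = 312
n = Σf = 69
Mean = 312 / 69 = 4.5217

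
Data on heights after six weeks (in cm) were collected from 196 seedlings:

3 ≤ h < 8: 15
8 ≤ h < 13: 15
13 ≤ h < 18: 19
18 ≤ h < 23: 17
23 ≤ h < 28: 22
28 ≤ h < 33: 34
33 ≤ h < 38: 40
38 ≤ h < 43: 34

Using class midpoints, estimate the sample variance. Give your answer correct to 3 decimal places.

Midpoints: 5.5, 10.5, 15.5, 20.5, 25.5, 30.5, 35.5, 40.5
n = 196, Σfm = 5278, mean = 26.9286
Σfm² = 165929
Σf(m − x̄)² = Σfm² − (Σfm)²/n = 165929 − 5278²/196 = 23800.0000
Sample variance = 23800.0000 / 195 = 122.0513

122.051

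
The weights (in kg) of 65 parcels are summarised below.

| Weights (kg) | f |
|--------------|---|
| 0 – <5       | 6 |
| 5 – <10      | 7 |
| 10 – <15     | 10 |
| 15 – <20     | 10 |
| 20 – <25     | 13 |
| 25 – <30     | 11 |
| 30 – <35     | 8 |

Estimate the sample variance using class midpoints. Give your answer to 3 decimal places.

Midpoints: 2.5, 7.5, 12.5, 17.5, 22.5, 27.5, 32.5
n = 65, Σfm = 1222.5, mean = 18.8077
Σfm² = 28406.25
Σf(m − x̄)² = Σfm² − (Σfm)²/n = 28406.25 − 1222.5²/65 = 5413.8462
Sample variance = 5413.8462 / 64 = 84.5913

84.591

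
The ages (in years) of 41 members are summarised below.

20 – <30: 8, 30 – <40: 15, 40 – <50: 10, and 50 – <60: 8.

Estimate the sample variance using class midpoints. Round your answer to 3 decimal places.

Midpoints: 25, 35, 45, 55
n = 41, Σfm = 1615, mean = 39.3902
Σfm² = 67825
Σf(m − x̄)² = Σfm² − (Σfm)²/n = 67825 − 1615²/41 = 4209.7561
Sample variance = 4209.7561 / 40 = 105.2439

105.244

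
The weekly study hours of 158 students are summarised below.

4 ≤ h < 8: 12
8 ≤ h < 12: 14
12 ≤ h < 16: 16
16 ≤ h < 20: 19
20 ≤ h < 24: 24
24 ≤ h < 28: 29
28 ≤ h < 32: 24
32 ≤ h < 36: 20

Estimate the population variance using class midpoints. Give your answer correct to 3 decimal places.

Midpoints: 6, 10, 14, 18, 22, 26, 30, 34
n = 158, Σfm = 3460, mean = 21.8987
Σfm² = 87064
Σf(m − x̄)² = Σfm² − (Σfm)²/n = 87064 − 3460²/158 = 11294.3797
Population variance = 11294.3797 / 158 = 71.4834

71.483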